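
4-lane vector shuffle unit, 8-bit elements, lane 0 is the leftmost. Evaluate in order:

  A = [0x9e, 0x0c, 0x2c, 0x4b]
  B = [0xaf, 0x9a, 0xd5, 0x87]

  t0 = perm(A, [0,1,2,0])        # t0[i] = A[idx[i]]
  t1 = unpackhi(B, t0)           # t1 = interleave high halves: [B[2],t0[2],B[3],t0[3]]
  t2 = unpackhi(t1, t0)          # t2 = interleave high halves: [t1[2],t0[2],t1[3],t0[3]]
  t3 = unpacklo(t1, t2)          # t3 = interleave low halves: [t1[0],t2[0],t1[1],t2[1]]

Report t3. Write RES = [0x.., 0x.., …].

RES = [ 0xd5  0x87  0x2c  0x2c ]

→ t0 |9e|0c|2c|9e|
→ t1 |d5|2c|87|9e|
→ t2 |87|2c|9e|9e|
→ t3 |d5|87|2c|2c|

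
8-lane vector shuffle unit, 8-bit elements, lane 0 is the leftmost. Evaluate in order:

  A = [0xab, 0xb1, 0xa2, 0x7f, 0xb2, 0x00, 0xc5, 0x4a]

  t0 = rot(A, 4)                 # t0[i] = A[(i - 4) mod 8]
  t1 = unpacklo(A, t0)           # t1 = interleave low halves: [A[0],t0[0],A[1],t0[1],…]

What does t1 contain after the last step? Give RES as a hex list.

RES = [0xab, 0xb2, 0xb1, 0x00, 0xa2, 0xc5, 0x7f, 0x4a]

t0 = [0xb2, 0x00, 0xc5, 0x4a, 0xab, 0xb1, 0xa2, 0x7f]
t1 = [0xab, 0xb2, 0xb1, 0x00, 0xa2, 0xc5, 0x7f, 0x4a]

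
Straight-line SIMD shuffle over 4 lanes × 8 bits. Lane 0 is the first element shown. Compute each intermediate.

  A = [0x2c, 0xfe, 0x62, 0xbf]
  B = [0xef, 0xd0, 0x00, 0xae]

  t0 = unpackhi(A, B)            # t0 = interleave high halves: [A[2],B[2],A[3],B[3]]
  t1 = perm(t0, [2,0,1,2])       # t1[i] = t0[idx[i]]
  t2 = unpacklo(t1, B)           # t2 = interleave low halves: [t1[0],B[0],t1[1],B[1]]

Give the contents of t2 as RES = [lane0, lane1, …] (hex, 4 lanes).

t0 = [0x62, 0x00, 0xbf, 0xae]
t1 = [0xbf, 0x62, 0x00, 0xbf]
t2 = [0xbf, 0xef, 0x62, 0xd0]

RES = [ 0xbf  0xef  0x62  0xd0 ]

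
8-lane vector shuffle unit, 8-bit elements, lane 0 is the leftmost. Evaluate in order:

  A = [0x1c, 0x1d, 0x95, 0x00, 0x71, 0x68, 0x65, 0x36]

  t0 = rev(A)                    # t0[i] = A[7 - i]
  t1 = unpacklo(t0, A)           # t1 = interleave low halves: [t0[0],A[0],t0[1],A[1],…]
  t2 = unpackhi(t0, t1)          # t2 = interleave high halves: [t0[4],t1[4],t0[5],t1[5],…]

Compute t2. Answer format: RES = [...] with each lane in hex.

t0 = [0x36, 0x65, 0x68, 0x71, 0x00, 0x95, 0x1d, 0x1c]
t1 = [0x36, 0x1c, 0x65, 0x1d, 0x68, 0x95, 0x71, 0x00]
t2 = [0x00, 0x68, 0x95, 0x95, 0x1d, 0x71, 0x1c, 0x00]

RES = [0x00, 0x68, 0x95, 0x95, 0x1d, 0x71, 0x1c, 0x00]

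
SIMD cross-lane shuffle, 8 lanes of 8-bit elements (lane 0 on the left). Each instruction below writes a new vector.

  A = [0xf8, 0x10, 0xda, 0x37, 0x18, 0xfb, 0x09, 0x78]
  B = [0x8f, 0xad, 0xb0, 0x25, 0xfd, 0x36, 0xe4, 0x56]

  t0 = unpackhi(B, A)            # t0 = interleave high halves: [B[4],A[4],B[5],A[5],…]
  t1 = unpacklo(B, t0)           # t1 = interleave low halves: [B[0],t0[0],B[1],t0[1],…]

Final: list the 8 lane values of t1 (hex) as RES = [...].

→ t0 |fd|18|36|fb|e4|09|56|78|
→ t1 |8f|fd|ad|18|b0|36|25|fb|

RES = [0x8f, 0xfd, 0xad, 0x18, 0xb0, 0x36, 0x25, 0xfb]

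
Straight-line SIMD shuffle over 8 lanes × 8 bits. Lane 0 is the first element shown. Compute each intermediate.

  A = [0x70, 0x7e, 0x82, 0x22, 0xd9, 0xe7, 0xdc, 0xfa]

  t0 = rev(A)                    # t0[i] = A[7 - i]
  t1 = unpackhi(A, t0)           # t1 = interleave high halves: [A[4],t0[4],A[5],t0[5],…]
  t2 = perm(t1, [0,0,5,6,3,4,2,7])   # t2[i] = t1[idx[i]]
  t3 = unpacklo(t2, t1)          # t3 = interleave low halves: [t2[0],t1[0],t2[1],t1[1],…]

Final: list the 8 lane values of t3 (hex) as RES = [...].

t0 = [0xfa, 0xdc, 0xe7, 0xd9, 0x22, 0x82, 0x7e, 0x70]
t1 = [0xd9, 0x22, 0xe7, 0x82, 0xdc, 0x7e, 0xfa, 0x70]
t2 = [0xd9, 0xd9, 0x7e, 0xfa, 0x82, 0xdc, 0xe7, 0x70]
t3 = [0xd9, 0xd9, 0xd9, 0x22, 0x7e, 0xe7, 0xfa, 0x82]

RES = [0xd9, 0xd9, 0xd9, 0x22, 0x7e, 0xe7, 0xfa, 0x82]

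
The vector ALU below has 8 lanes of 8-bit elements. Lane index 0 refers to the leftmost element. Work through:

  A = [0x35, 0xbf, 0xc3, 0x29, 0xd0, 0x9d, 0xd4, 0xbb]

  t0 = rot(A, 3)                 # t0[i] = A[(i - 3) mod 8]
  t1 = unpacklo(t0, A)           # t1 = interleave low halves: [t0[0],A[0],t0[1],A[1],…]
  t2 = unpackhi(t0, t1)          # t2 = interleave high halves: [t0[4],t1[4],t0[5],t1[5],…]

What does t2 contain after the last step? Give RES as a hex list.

→ t0 |9d|d4|bb|35|bf|c3|29|d0|
→ t1 |9d|35|d4|bf|bb|c3|35|29|
→ t2 |bf|bb|c3|c3|29|35|d0|29|

RES = [0xbf, 0xbb, 0xc3, 0xc3, 0x29, 0x35, 0xd0, 0x29]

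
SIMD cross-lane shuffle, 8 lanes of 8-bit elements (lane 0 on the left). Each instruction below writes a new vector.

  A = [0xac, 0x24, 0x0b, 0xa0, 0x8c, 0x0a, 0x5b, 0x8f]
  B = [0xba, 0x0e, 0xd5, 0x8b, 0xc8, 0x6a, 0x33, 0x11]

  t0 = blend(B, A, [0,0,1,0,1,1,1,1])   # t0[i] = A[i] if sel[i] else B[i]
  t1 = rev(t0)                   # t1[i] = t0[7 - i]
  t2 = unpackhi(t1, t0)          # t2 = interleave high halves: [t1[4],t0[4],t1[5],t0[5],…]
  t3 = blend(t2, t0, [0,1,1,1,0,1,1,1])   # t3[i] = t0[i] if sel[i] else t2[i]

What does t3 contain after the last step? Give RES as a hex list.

t0 = [0xba, 0x0e, 0x0b, 0x8b, 0x8c, 0x0a, 0x5b, 0x8f]
t1 = [0x8f, 0x5b, 0x0a, 0x8c, 0x8b, 0x0b, 0x0e, 0xba]
t2 = [0x8b, 0x8c, 0x0b, 0x0a, 0x0e, 0x5b, 0xba, 0x8f]
t3 = [0x8b, 0x0e, 0x0b, 0x8b, 0x0e, 0x0a, 0x5b, 0x8f]

RES = [ 0x8b  0x0e  0x0b  0x8b  0x0e  0x0a  0x5b  0x8f ]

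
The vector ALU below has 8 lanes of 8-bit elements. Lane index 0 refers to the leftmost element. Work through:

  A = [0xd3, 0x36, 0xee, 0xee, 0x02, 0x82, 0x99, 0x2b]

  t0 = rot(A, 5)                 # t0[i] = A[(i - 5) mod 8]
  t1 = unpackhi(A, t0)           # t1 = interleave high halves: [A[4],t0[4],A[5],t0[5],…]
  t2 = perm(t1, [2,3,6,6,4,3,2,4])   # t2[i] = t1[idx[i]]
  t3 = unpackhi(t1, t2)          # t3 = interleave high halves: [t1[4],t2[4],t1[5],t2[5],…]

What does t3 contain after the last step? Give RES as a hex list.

  t0: ee 02 82 99 2b d3 36 ee
  t1: 02 2b 82 d3 99 36 2b ee
  t2: 82 d3 2b 2b 99 d3 82 99
  t3: 99 99 36 d3 2b 82 ee 99

RES = [0x99, 0x99, 0x36, 0xd3, 0x2b, 0x82, 0xee, 0x99]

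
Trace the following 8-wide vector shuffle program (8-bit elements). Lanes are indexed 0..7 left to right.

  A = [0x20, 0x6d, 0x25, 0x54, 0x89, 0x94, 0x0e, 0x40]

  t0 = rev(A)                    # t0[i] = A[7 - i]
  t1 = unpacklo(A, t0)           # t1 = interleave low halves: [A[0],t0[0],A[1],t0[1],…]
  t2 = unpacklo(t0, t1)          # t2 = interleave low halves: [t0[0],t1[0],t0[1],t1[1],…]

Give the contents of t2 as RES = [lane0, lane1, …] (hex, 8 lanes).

RES = [0x40, 0x20, 0x0e, 0x40, 0x94, 0x6d, 0x89, 0x0e]

  t0: 40 0e 94 89 54 25 6d 20
  t1: 20 40 6d 0e 25 94 54 89
  t2: 40 20 0e 40 94 6d 89 0e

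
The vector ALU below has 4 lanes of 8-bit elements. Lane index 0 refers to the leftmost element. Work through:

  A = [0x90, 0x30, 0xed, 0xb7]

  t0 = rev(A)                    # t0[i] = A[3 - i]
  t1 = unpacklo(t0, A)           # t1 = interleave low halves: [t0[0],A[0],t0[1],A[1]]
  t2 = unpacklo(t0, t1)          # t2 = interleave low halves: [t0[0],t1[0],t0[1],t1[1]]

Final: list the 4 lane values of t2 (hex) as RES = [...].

RES = [ 0xb7  0xb7  0xed  0x90 ]

  t0: b7 ed 30 90
  t1: b7 90 ed 30
  t2: b7 b7 ed 90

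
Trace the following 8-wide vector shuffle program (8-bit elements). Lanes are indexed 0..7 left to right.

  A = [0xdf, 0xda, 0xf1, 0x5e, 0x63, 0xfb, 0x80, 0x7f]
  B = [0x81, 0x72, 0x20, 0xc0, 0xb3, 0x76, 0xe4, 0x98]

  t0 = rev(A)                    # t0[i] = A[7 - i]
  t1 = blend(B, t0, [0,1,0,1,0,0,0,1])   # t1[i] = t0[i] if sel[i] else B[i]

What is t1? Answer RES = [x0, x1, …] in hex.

  t0: 7f 80 fb 63 5e f1 da df
  t1: 81 80 20 63 b3 76 e4 df

RES = [0x81, 0x80, 0x20, 0x63, 0xb3, 0x76, 0xe4, 0xdf]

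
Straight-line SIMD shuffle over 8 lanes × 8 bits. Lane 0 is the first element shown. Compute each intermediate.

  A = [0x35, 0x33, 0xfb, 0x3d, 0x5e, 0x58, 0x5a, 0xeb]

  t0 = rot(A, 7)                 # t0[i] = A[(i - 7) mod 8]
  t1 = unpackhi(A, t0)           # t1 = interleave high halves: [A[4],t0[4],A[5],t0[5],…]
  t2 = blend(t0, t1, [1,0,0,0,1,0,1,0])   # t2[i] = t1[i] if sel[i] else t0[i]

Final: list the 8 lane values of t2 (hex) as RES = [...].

RES = [0x5e, 0xfb, 0x3d, 0x5e, 0x5a, 0x5a, 0xeb, 0x35]

t0 = [0x33, 0xfb, 0x3d, 0x5e, 0x58, 0x5a, 0xeb, 0x35]
t1 = [0x5e, 0x58, 0x58, 0x5a, 0x5a, 0xeb, 0xeb, 0x35]
t2 = [0x5e, 0xfb, 0x3d, 0x5e, 0x5a, 0x5a, 0xeb, 0x35]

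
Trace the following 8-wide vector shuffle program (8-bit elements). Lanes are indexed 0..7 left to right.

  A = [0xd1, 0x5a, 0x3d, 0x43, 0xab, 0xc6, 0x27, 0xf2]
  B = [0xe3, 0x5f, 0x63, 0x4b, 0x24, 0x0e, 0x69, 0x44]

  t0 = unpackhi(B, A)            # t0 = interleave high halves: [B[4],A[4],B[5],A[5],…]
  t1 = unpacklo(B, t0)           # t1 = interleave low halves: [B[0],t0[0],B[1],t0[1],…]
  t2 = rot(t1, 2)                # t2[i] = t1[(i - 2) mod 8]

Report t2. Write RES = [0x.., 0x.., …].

  t0: 24 ab 0e c6 69 27 44 f2
  t1: e3 24 5f ab 63 0e 4b c6
  t2: 4b c6 e3 24 5f ab 63 0e

RES = [ 0x4b  0xc6  0xe3  0x24  0x5f  0xab  0x63  0x0e ]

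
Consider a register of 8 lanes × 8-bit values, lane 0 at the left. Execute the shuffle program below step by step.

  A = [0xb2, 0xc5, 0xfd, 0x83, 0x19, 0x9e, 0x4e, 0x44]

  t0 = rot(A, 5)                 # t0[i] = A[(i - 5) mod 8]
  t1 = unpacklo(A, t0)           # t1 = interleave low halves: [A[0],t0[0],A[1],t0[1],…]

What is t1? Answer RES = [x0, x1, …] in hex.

→ t0 |83|19|9e|4e|44|b2|c5|fd|
→ t1 |b2|83|c5|19|fd|9e|83|4e|

RES = [ 0xb2  0x83  0xc5  0x19  0xfd  0x9e  0x83  0x4e ]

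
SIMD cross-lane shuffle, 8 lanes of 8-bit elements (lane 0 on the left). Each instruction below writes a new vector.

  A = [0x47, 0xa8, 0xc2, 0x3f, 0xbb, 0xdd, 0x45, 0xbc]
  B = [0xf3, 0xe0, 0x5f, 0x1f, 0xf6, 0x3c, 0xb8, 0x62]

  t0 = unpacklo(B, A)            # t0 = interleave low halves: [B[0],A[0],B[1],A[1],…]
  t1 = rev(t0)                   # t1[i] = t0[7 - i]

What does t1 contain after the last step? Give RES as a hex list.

RES = [ 0x3f  0x1f  0xc2  0x5f  0xa8  0xe0  0x47  0xf3 ]

t0 = [0xf3, 0x47, 0xe0, 0xa8, 0x5f, 0xc2, 0x1f, 0x3f]
t1 = [0x3f, 0x1f, 0xc2, 0x5f, 0xa8, 0xe0, 0x47, 0xf3]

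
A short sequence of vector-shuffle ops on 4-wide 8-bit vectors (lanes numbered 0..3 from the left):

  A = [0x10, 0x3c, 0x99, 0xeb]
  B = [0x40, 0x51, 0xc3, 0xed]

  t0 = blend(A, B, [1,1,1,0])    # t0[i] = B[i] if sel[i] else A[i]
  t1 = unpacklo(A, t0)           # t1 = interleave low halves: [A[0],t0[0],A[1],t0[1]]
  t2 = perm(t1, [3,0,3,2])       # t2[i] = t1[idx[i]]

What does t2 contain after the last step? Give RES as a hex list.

RES = [0x51, 0x10, 0x51, 0x3c]

→ t0 |40|51|c3|eb|
→ t1 |10|40|3c|51|
→ t2 |51|10|51|3c|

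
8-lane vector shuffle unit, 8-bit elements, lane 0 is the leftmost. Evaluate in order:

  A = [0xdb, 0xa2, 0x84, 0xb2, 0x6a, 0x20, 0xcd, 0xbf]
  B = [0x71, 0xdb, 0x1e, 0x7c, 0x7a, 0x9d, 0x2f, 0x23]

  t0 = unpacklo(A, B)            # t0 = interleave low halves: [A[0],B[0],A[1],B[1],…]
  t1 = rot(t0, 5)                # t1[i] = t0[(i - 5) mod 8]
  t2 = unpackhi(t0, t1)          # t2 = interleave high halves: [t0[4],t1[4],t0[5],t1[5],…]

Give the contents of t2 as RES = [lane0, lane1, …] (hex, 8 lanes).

RES = [0x84, 0x7c, 0x1e, 0xdb, 0xb2, 0x71, 0x7c, 0xa2]

  t0: db 71 a2 db 84 1e b2 7c
  t1: db 84 1e b2 7c db 71 a2
  t2: 84 7c 1e db b2 71 7c a2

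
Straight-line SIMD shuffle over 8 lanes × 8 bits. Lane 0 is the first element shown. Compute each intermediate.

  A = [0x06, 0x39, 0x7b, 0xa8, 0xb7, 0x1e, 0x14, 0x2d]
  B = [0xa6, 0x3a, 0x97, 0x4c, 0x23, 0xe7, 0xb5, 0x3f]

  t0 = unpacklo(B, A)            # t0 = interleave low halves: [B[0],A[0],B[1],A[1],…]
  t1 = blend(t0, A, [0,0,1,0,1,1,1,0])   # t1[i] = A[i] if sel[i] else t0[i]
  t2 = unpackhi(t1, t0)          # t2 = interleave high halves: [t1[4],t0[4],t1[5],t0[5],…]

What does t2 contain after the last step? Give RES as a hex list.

RES = [0xb7, 0x97, 0x1e, 0x7b, 0x14, 0x4c, 0xa8, 0xa8]

  t0: a6 06 3a 39 97 7b 4c a8
  t1: a6 06 7b 39 b7 1e 14 a8
  t2: b7 97 1e 7b 14 4c a8 a8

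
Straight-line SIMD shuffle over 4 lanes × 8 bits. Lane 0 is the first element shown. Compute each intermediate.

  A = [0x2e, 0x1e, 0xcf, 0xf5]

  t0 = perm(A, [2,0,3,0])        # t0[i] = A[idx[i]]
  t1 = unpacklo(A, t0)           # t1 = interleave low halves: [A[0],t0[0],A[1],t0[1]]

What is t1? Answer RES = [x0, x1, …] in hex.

  t0: cf 2e f5 2e
  t1: 2e cf 1e 2e

RES = [ 0x2e  0xcf  0x1e  0x2e ]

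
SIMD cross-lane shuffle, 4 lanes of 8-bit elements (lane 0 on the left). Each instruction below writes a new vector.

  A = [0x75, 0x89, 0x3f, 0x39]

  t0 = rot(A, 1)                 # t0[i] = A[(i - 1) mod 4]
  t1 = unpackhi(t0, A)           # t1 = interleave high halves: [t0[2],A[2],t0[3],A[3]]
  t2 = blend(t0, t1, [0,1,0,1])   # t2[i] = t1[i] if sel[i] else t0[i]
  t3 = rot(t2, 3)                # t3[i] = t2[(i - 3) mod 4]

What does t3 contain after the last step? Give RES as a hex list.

  t0: 39 75 89 3f
  t1: 89 3f 3f 39
  t2: 39 3f 89 39
  t3: 3f 89 39 39

RES = [0x3f, 0x89, 0x39, 0x39]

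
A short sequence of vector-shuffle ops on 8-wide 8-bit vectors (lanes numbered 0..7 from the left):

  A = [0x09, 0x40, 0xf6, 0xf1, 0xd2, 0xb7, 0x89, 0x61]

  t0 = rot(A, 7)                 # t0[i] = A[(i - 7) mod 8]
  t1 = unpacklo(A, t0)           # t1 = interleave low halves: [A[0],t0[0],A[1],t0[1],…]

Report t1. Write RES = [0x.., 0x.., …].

RES = [ 0x09  0x40  0x40  0xf6  0xf6  0xf1  0xf1  0xd2 ]

→ t0 |40|f6|f1|d2|b7|89|61|09|
→ t1 |09|40|40|f6|f6|f1|f1|d2|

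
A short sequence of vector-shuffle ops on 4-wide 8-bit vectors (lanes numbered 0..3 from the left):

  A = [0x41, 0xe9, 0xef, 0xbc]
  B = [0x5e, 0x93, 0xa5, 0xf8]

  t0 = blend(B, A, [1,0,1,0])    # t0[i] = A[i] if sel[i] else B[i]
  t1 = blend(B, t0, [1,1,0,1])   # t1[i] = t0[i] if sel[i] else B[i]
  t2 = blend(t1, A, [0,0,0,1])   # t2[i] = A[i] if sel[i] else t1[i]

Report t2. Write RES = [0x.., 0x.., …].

t0 = [0x41, 0x93, 0xef, 0xf8]
t1 = [0x41, 0x93, 0xa5, 0xf8]
t2 = [0x41, 0x93, 0xa5, 0xbc]

RES = [0x41, 0x93, 0xa5, 0xbc]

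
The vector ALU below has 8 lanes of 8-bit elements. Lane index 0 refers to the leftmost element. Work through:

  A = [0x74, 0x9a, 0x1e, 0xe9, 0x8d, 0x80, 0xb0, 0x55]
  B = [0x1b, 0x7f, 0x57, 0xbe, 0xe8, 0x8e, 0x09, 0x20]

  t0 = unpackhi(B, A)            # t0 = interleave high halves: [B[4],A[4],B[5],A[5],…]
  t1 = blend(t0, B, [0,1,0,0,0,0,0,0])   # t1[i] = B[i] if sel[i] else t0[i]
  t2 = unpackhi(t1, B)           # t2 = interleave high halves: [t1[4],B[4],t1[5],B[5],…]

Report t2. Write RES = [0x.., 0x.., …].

RES = [0x09, 0xe8, 0xb0, 0x8e, 0x20, 0x09, 0x55, 0x20]

  t0: e8 8d 8e 80 09 b0 20 55
  t1: e8 7f 8e 80 09 b0 20 55
  t2: 09 e8 b0 8e 20 09 55 20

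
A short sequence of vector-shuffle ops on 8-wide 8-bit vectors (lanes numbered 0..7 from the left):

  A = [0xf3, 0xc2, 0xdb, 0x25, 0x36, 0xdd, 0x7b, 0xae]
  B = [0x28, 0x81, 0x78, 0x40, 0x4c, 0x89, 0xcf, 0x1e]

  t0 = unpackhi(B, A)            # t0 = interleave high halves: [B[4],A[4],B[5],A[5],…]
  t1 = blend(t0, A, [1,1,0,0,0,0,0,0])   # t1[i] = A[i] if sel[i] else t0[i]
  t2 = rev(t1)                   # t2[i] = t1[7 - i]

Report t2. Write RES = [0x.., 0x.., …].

t0 = [0x4c, 0x36, 0x89, 0xdd, 0xcf, 0x7b, 0x1e, 0xae]
t1 = [0xf3, 0xc2, 0x89, 0xdd, 0xcf, 0x7b, 0x1e, 0xae]
t2 = [0xae, 0x1e, 0x7b, 0xcf, 0xdd, 0x89, 0xc2, 0xf3]

RES = [0xae, 0x1e, 0x7b, 0xcf, 0xdd, 0x89, 0xc2, 0xf3]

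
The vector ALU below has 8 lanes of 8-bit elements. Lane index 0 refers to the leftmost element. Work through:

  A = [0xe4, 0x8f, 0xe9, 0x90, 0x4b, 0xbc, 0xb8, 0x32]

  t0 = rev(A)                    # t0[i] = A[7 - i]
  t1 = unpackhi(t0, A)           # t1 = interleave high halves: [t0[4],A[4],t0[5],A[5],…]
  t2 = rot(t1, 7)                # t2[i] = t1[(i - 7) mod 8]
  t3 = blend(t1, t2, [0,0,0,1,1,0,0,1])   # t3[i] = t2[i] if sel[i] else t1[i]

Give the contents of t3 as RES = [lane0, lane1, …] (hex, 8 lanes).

RES = [0x90, 0x4b, 0xe9, 0x8f, 0xb8, 0xb8, 0xe4, 0x90]

  t0: 32 b8 bc 4b 90 e9 8f e4
  t1: 90 4b e9 bc 8f b8 e4 32
  t2: 4b e9 bc 8f b8 e4 32 90
  t3: 90 4b e9 8f b8 b8 e4 90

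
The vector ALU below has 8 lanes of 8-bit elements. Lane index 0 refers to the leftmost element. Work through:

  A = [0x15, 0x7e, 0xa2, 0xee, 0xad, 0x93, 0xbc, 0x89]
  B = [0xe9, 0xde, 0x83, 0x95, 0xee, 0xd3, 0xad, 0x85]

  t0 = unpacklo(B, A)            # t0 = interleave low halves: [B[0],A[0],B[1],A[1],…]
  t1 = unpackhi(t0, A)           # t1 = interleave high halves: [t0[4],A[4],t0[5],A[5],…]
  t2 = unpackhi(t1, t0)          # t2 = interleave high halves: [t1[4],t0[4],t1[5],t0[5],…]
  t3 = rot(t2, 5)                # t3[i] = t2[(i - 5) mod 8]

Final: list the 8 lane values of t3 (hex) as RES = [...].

RES = [0xa2, 0xee, 0x95, 0x89, 0xee, 0x95, 0x83, 0xbc]

t0 = [0xe9, 0x15, 0xde, 0x7e, 0x83, 0xa2, 0x95, 0xee]
t1 = [0x83, 0xad, 0xa2, 0x93, 0x95, 0xbc, 0xee, 0x89]
t2 = [0x95, 0x83, 0xbc, 0xa2, 0xee, 0x95, 0x89, 0xee]
t3 = [0xa2, 0xee, 0x95, 0x89, 0xee, 0x95, 0x83, 0xbc]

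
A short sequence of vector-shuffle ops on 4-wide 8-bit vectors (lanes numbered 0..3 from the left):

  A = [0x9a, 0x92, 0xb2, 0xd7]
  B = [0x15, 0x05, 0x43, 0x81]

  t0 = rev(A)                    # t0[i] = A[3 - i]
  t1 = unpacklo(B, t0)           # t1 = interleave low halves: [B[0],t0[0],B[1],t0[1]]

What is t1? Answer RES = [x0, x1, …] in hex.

→ t0 |d7|b2|92|9a|
→ t1 |15|d7|05|b2|

RES = [ 0x15  0xd7  0x05  0xb2 ]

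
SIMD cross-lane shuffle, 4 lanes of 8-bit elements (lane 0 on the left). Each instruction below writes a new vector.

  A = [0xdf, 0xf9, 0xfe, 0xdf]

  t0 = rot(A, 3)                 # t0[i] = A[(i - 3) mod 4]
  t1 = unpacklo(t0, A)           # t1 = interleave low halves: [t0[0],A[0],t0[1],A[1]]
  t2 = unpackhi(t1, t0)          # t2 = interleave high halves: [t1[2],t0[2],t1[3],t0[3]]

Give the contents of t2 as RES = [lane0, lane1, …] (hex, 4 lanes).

RES = [ 0xfe  0xdf  0xf9  0xdf ]

t0 = [0xf9, 0xfe, 0xdf, 0xdf]
t1 = [0xf9, 0xdf, 0xfe, 0xf9]
t2 = [0xfe, 0xdf, 0xf9, 0xdf]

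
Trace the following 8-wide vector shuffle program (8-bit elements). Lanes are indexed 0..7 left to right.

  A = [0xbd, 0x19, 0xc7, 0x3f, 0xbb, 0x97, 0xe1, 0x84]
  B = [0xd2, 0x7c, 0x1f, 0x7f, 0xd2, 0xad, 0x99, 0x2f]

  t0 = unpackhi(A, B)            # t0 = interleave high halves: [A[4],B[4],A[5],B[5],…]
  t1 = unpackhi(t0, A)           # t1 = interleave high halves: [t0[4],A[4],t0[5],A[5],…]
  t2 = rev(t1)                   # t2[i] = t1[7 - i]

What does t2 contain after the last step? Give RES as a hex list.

RES = [ 0x84  0x2f  0xe1  0x84  0x97  0x99  0xbb  0xe1 ]

→ t0 |bb|d2|97|ad|e1|99|84|2f|
→ t1 |e1|bb|99|97|84|e1|2f|84|
→ t2 |84|2f|e1|84|97|99|bb|e1|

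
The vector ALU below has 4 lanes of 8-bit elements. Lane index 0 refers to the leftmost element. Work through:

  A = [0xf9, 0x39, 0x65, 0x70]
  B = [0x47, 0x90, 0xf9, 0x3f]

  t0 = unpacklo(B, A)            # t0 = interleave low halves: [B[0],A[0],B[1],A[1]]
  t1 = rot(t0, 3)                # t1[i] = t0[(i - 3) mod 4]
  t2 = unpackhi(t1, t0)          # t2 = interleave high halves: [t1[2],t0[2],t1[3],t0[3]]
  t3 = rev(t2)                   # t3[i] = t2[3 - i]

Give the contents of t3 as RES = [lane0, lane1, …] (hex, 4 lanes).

RES = [0x39, 0x47, 0x90, 0x39]

  t0: 47 f9 90 39
  t1: f9 90 39 47
  t2: 39 90 47 39
  t3: 39 47 90 39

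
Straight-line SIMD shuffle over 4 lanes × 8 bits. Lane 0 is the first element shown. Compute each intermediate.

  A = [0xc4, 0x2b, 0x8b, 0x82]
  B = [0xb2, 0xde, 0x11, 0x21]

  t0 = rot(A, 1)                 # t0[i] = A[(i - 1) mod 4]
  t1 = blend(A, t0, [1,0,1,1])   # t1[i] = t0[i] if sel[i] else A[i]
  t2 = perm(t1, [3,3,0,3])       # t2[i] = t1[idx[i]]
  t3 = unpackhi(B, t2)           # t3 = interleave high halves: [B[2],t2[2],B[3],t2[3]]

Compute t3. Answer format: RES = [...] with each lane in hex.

→ t0 |82|c4|2b|8b|
→ t1 |82|2b|2b|8b|
→ t2 |8b|8b|82|8b|
→ t3 |11|82|21|8b|

RES = [0x11, 0x82, 0x21, 0x8b]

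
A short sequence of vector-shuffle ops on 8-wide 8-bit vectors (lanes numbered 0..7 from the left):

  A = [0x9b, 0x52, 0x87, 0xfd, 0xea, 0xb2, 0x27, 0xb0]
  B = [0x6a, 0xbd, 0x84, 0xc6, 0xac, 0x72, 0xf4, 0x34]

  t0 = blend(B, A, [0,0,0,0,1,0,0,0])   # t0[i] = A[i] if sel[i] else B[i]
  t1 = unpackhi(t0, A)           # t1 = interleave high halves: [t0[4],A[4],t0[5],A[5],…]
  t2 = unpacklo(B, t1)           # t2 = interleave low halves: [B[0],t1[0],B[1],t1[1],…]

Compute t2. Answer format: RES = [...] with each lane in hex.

RES = [ 0x6a  0xea  0xbd  0xea  0x84  0x72  0xc6  0xb2 ]

t0 = [0x6a, 0xbd, 0x84, 0xc6, 0xea, 0x72, 0xf4, 0x34]
t1 = [0xea, 0xea, 0x72, 0xb2, 0xf4, 0x27, 0x34, 0xb0]
t2 = [0x6a, 0xea, 0xbd, 0xea, 0x84, 0x72, 0xc6, 0xb2]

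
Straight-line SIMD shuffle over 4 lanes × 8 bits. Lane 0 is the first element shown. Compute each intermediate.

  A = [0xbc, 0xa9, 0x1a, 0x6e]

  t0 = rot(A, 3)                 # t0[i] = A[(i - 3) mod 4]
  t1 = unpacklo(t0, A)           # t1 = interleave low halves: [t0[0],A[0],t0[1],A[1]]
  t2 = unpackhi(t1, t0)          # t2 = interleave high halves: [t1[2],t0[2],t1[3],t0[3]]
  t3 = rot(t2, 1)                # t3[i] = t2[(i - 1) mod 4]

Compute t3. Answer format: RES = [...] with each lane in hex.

RES = [ 0xbc  0x1a  0x6e  0xa9 ]

t0 = [0xa9, 0x1a, 0x6e, 0xbc]
t1 = [0xa9, 0xbc, 0x1a, 0xa9]
t2 = [0x1a, 0x6e, 0xa9, 0xbc]
t3 = [0xbc, 0x1a, 0x6e, 0xa9]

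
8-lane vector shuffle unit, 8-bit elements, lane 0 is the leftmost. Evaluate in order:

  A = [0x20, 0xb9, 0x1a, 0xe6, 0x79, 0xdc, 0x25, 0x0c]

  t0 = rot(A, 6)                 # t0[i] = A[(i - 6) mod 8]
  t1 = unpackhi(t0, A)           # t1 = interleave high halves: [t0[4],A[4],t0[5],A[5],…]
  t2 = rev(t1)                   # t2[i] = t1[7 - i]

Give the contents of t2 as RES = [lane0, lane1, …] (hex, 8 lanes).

→ t0 |1a|e6|79|dc|25|0c|20|b9|
→ t1 |25|79|0c|dc|20|25|b9|0c|
→ t2 |0c|b9|25|20|dc|0c|79|25|

RES = [ 0x0c  0xb9  0x25  0x20  0xdc  0x0c  0x79  0x25 ]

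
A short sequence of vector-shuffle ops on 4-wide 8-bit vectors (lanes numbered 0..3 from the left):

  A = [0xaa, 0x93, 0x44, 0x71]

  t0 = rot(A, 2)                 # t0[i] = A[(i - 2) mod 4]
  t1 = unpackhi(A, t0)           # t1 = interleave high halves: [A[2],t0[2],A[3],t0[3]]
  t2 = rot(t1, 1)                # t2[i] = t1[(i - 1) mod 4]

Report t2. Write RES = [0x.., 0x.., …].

t0 = [0x44, 0x71, 0xaa, 0x93]
t1 = [0x44, 0xaa, 0x71, 0x93]
t2 = [0x93, 0x44, 0xaa, 0x71]

RES = [0x93, 0x44, 0xaa, 0x71]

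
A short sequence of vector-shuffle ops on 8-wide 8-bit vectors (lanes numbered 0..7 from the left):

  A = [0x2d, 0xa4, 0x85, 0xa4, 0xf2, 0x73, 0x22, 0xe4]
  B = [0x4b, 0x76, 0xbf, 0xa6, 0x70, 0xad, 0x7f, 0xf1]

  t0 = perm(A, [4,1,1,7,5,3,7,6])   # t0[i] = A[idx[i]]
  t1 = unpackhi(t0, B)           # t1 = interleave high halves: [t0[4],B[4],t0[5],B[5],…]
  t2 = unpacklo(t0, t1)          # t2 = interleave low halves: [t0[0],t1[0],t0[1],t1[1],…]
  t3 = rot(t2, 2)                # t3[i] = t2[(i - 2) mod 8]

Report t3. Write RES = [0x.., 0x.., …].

RES = [ 0xe4  0xad  0xf2  0x73  0xa4  0x70  0xa4  0xa4 ]

→ t0 |f2|a4|a4|e4|73|a4|e4|22|
→ t1 |73|70|a4|ad|e4|7f|22|f1|
→ t2 |f2|73|a4|70|a4|a4|e4|ad|
→ t3 |e4|ad|f2|73|a4|70|a4|a4|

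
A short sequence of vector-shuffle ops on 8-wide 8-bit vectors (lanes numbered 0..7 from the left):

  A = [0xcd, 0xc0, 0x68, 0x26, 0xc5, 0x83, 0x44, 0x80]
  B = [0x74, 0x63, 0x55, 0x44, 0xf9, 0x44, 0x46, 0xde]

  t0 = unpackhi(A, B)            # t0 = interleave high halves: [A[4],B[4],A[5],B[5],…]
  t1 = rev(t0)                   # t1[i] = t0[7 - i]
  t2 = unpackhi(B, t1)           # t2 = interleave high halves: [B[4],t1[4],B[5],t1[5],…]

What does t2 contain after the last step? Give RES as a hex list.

t0 = [0xc5, 0xf9, 0x83, 0x44, 0x44, 0x46, 0x80, 0xde]
t1 = [0xde, 0x80, 0x46, 0x44, 0x44, 0x83, 0xf9, 0xc5]
t2 = [0xf9, 0x44, 0x44, 0x83, 0x46, 0xf9, 0xde, 0xc5]

RES = [ 0xf9  0x44  0x44  0x83  0x46  0xf9  0xde  0xc5 ]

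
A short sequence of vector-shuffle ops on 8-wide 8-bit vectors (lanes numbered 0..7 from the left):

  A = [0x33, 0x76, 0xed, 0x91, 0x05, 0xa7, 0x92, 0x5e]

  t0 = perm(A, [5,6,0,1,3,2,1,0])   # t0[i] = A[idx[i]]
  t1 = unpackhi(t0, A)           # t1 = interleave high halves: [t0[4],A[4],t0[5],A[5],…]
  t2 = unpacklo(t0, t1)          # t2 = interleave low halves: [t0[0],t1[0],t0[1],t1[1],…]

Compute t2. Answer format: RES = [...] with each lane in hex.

→ t0 |a7|92|33|76|91|ed|76|33|
→ t1 |91|05|ed|a7|76|92|33|5e|
→ t2 |a7|91|92|05|33|ed|76|a7|

RES = [ 0xa7  0x91  0x92  0x05  0x33  0xed  0x76  0xa7 ]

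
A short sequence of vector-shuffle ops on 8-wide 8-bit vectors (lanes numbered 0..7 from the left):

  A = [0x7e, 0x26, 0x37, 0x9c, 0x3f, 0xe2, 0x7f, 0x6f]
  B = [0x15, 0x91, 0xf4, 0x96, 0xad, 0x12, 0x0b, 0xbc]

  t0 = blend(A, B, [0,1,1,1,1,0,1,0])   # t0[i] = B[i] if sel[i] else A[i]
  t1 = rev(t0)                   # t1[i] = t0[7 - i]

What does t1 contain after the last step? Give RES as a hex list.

→ t0 |7e|91|f4|96|ad|e2|0b|6f|
→ t1 |6f|0b|e2|ad|96|f4|91|7e|

RES = [ 0x6f  0x0b  0xe2  0xad  0x96  0xf4  0x91  0x7e ]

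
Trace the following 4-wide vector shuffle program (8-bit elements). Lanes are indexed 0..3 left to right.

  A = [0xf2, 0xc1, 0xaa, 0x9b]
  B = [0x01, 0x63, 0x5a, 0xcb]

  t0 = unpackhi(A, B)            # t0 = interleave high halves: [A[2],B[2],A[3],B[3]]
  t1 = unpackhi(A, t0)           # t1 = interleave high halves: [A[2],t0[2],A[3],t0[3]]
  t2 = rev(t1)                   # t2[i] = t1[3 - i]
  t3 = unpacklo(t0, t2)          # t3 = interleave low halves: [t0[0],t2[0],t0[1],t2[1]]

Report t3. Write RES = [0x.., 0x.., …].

RES = [0xaa, 0xcb, 0x5a, 0x9b]

t0 = [0xaa, 0x5a, 0x9b, 0xcb]
t1 = [0xaa, 0x9b, 0x9b, 0xcb]
t2 = [0xcb, 0x9b, 0x9b, 0xaa]
t3 = [0xaa, 0xcb, 0x5a, 0x9b]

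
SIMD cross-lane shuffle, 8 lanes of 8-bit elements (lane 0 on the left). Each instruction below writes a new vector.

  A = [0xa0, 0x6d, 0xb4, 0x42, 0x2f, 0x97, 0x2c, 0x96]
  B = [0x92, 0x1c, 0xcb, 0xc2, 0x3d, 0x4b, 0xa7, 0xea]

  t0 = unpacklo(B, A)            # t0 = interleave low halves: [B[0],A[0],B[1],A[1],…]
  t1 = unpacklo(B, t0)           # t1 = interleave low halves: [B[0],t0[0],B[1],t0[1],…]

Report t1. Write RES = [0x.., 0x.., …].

  t0: 92 a0 1c 6d cb b4 c2 42
  t1: 92 92 1c a0 cb 1c c2 6d

RES = [0x92, 0x92, 0x1c, 0xa0, 0xcb, 0x1c, 0xc2, 0x6d]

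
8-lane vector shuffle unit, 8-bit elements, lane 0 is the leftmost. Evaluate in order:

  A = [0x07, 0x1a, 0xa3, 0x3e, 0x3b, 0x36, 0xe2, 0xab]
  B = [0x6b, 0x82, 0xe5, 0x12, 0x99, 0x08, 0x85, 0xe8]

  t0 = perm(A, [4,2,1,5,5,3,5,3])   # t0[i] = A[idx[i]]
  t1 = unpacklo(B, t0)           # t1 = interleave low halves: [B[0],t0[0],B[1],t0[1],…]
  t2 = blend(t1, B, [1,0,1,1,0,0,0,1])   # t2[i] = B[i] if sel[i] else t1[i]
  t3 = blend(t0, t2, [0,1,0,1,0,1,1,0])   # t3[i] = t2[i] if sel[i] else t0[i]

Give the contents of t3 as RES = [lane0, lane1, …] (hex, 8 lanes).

RES = [ 0x3b  0x3b  0x1a  0x12  0x36  0x1a  0x12  0x3e ]

→ t0 |3b|a3|1a|36|36|3e|36|3e|
→ t1 |6b|3b|82|a3|e5|1a|12|36|
→ t2 |6b|3b|e5|12|e5|1a|12|e8|
→ t3 |3b|3b|1a|12|36|1a|12|3e|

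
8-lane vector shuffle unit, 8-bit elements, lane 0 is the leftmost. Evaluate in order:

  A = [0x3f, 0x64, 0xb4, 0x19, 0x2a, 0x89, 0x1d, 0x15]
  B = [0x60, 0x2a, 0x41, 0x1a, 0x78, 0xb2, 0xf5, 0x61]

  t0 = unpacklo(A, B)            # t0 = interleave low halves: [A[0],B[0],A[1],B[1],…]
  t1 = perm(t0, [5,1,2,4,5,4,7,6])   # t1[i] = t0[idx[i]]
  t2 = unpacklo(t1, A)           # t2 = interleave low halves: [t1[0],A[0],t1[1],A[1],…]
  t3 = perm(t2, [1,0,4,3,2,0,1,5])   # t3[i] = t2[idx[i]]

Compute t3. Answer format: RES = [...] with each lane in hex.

  t0: 3f 60 64 2a b4 41 19 1a
  t1: 41 60 64 b4 41 b4 1a 19
  t2: 41 3f 60 64 64 b4 b4 19
  t3: 3f 41 64 64 60 41 3f b4

RES = [ 0x3f  0x41  0x64  0x64  0x60  0x41  0x3f  0xb4 ]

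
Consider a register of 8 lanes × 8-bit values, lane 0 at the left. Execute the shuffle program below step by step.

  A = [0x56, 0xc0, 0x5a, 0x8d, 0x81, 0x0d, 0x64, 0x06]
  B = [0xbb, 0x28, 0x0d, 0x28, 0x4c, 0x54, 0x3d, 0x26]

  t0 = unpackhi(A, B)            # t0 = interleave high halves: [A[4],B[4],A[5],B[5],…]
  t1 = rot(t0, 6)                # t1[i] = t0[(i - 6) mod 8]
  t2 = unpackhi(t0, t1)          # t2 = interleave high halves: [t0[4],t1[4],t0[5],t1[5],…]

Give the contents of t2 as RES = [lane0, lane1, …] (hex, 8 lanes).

RES = [ 0x64  0x06  0x3d  0x26  0x06  0x81  0x26  0x4c ]

→ t0 |81|4c|0d|54|64|3d|06|26|
→ t1 |0d|54|64|3d|06|26|81|4c|
→ t2 |64|06|3d|26|06|81|26|4c|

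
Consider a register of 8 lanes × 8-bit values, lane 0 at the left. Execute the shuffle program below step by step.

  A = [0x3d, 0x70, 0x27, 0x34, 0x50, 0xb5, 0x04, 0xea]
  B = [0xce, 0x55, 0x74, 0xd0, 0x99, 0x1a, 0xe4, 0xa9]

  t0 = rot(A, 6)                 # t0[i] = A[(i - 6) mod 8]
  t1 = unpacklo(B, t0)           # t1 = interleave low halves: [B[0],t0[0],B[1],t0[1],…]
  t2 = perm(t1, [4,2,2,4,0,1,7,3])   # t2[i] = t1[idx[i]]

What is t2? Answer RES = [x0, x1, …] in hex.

RES = [ 0x74  0x55  0x55  0x74  0xce  0x27  0xb5  0x34 ]

t0 = [0x27, 0x34, 0x50, 0xb5, 0x04, 0xea, 0x3d, 0x70]
t1 = [0xce, 0x27, 0x55, 0x34, 0x74, 0x50, 0xd0, 0xb5]
t2 = [0x74, 0x55, 0x55, 0x74, 0xce, 0x27, 0xb5, 0x34]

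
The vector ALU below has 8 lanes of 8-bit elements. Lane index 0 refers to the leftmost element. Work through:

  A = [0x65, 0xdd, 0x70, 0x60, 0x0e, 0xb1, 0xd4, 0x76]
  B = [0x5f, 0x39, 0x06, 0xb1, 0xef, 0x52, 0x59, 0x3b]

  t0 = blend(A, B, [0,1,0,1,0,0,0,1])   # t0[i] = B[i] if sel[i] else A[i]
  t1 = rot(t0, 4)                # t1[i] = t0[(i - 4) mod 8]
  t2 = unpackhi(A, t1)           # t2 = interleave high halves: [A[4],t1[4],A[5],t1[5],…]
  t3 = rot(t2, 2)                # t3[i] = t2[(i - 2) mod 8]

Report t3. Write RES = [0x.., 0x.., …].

RES = [ 0x76  0xb1  0x0e  0x65  0xb1  0x39  0xd4  0x70 ]

  t0: 65 39 70 b1 0e b1 d4 3b
  t1: 0e b1 d4 3b 65 39 70 b1
  t2: 0e 65 b1 39 d4 70 76 b1
  t3: 76 b1 0e 65 b1 39 d4 70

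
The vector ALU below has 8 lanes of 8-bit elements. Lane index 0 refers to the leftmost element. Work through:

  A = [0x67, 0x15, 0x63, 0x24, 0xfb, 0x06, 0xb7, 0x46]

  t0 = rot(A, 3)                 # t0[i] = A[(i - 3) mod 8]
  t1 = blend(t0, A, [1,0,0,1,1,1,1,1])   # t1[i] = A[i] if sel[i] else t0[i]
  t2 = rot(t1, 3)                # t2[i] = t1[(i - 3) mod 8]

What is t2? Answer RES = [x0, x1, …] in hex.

RES = [0x06, 0xb7, 0x46, 0x67, 0xb7, 0x46, 0x24, 0xfb]

t0 = [0x06, 0xb7, 0x46, 0x67, 0x15, 0x63, 0x24, 0xfb]
t1 = [0x67, 0xb7, 0x46, 0x24, 0xfb, 0x06, 0xb7, 0x46]
t2 = [0x06, 0xb7, 0x46, 0x67, 0xb7, 0x46, 0x24, 0xfb]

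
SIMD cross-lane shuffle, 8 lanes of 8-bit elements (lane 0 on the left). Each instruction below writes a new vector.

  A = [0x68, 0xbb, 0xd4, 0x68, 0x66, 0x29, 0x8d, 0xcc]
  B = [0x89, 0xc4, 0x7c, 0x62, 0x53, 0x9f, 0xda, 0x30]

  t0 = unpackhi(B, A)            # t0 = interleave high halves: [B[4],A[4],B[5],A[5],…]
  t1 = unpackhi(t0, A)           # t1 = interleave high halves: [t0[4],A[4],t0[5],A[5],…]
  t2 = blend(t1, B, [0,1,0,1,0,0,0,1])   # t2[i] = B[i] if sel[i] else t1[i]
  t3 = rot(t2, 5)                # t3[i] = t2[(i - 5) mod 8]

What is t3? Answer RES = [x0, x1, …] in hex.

RES = [ 0x62  0x30  0x8d  0xcc  0x30  0xda  0xc4  0x8d ]

  t0: 53 66 9f 29 da 8d 30 cc
  t1: da 66 8d 29 30 8d cc cc
  t2: da c4 8d 62 30 8d cc 30
  t3: 62 30 8d cc 30 da c4 8d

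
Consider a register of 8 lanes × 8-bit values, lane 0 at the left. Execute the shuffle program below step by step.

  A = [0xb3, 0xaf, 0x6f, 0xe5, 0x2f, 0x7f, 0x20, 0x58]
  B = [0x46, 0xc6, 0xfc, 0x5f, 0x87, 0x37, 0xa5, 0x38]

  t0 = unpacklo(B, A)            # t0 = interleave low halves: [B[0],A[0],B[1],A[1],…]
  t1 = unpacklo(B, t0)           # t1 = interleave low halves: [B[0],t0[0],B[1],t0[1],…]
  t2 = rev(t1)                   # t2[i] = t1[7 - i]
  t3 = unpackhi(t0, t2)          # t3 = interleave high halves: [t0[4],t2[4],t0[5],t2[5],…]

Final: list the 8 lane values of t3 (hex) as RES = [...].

  t0: 46 b3 c6 af fc 6f 5f e5
  t1: 46 46 c6 b3 fc c6 5f af
  t2: af 5f c6 fc b3 c6 46 46
  t3: fc b3 6f c6 5f 46 e5 46

RES = [0xfc, 0xb3, 0x6f, 0xc6, 0x5f, 0x46, 0xe5, 0x46]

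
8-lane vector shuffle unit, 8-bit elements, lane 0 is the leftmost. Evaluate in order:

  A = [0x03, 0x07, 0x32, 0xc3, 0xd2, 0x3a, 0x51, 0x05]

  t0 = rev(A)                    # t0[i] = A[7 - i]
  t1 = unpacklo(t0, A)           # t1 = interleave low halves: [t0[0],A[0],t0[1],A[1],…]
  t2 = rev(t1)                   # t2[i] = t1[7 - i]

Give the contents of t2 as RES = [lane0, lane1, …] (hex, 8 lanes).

RES = [0xc3, 0xd2, 0x32, 0x3a, 0x07, 0x51, 0x03, 0x05]

→ t0 |05|51|3a|d2|c3|32|07|03|
→ t1 |05|03|51|07|3a|32|d2|c3|
→ t2 |c3|d2|32|3a|07|51|03|05|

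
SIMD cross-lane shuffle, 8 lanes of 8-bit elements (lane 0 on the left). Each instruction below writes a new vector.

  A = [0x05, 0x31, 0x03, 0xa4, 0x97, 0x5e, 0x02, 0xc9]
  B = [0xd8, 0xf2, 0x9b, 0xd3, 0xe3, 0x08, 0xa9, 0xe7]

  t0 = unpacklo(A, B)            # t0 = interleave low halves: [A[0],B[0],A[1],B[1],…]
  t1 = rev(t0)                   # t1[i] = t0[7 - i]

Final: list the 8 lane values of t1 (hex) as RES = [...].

RES = [0xd3, 0xa4, 0x9b, 0x03, 0xf2, 0x31, 0xd8, 0x05]

t0 = [0x05, 0xd8, 0x31, 0xf2, 0x03, 0x9b, 0xa4, 0xd3]
t1 = [0xd3, 0xa4, 0x9b, 0x03, 0xf2, 0x31, 0xd8, 0x05]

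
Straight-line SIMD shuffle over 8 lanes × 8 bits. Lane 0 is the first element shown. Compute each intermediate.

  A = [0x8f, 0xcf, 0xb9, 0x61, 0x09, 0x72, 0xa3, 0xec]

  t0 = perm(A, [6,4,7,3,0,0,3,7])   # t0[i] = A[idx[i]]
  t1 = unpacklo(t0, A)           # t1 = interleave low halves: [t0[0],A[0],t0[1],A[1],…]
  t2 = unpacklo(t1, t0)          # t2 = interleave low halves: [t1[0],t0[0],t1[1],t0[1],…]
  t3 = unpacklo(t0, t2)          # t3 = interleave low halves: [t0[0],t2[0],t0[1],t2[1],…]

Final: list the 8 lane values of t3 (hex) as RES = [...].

→ t0 |a3|09|ec|61|8f|8f|61|ec|
→ t1 |a3|8f|09|cf|ec|b9|61|61|
→ t2 |a3|a3|8f|09|09|ec|cf|61|
→ t3 |a3|a3|09|a3|ec|8f|61|09|

RES = [0xa3, 0xa3, 0x09, 0xa3, 0xec, 0x8f, 0x61, 0x09]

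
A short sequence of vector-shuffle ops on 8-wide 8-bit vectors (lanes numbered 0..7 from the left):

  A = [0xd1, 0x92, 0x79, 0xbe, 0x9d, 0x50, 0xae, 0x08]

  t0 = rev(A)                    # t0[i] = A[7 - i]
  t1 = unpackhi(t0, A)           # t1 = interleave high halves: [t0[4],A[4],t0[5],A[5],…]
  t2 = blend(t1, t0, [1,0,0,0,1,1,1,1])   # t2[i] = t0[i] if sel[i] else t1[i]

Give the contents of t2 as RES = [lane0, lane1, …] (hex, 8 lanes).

RES = [0x08, 0x9d, 0x79, 0x50, 0xbe, 0x79, 0x92, 0xd1]

→ t0 |08|ae|50|9d|be|79|92|d1|
→ t1 |be|9d|79|50|92|ae|d1|08|
→ t2 |08|9d|79|50|be|79|92|d1|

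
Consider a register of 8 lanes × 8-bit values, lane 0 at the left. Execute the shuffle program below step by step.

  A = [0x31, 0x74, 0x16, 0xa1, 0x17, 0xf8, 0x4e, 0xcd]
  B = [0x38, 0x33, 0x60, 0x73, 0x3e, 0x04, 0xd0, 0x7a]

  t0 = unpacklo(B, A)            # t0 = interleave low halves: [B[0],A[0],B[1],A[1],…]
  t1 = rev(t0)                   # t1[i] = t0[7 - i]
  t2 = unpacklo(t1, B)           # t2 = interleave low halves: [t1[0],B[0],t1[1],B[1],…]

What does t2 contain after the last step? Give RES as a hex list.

RES = [ 0xa1  0x38  0x73  0x33  0x16  0x60  0x60  0x73 ]

t0 = [0x38, 0x31, 0x33, 0x74, 0x60, 0x16, 0x73, 0xa1]
t1 = [0xa1, 0x73, 0x16, 0x60, 0x74, 0x33, 0x31, 0x38]
t2 = [0xa1, 0x38, 0x73, 0x33, 0x16, 0x60, 0x60, 0x73]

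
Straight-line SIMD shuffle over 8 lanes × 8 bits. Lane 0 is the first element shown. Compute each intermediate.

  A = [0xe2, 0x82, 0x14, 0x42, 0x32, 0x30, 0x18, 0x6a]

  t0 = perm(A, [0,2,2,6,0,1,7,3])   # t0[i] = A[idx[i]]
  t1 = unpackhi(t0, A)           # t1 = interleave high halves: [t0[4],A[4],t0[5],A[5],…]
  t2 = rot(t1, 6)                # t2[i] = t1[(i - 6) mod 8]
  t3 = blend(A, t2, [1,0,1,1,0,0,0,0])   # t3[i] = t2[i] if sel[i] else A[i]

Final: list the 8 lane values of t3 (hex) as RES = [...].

RES = [ 0x82  0x82  0x6a  0x18  0x32  0x30  0x18  0x6a ]

t0 = [0xe2, 0x14, 0x14, 0x18, 0xe2, 0x82, 0x6a, 0x42]
t1 = [0xe2, 0x32, 0x82, 0x30, 0x6a, 0x18, 0x42, 0x6a]
t2 = [0x82, 0x30, 0x6a, 0x18, 0x42, 0x6a, 0xe2, 0x32]
t3 = [0x82, 0x82, 0x6a, 0x18, 0x32, 0x30, 0x18, 0x6a]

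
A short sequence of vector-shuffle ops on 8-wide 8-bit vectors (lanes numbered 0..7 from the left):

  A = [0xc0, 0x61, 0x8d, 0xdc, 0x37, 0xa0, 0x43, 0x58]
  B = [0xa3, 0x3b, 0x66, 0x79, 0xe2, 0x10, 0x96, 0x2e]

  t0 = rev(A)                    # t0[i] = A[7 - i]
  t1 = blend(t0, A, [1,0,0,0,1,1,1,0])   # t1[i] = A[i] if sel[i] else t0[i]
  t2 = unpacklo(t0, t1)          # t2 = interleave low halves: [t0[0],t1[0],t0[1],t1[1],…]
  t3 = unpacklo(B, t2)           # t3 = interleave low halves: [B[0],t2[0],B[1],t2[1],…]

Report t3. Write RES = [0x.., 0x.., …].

RES = [0xa3, 0x58, 0x3b, 0xc0, 0x66, 0x43, 0x79, 0x43]

  t0: 58 43 a0 37 dc 8d 61 c0
  t1: c0 43 a0 37 37 a0 43 c0
  t2: 58 c0 43 43 a0 a0 37 37
  t3: a3 58 3b c0 66 43 79 43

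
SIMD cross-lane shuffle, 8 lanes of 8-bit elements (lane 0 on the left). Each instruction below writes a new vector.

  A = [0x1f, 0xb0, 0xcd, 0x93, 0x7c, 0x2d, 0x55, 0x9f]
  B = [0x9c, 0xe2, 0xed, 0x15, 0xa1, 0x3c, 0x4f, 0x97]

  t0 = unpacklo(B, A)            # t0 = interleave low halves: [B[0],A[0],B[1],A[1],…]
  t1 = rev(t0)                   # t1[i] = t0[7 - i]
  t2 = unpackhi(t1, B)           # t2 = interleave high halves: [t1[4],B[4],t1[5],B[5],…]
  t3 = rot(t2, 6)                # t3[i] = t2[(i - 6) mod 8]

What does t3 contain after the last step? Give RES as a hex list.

  t0: 9c 1f e2 b0 ed cd 15 93
  t1: 93 15 cd ed b0 e2 1f 9c
  t2: b0 a1 e2 3c 1f 4f 9c 97
  t3: e2 3c 1f 4f 9c 97 b0 a1

RES = [0xe2, 0x3c, 0x1f, 0x4f, 0x9c, 0x97, 0xb0, 0xa1]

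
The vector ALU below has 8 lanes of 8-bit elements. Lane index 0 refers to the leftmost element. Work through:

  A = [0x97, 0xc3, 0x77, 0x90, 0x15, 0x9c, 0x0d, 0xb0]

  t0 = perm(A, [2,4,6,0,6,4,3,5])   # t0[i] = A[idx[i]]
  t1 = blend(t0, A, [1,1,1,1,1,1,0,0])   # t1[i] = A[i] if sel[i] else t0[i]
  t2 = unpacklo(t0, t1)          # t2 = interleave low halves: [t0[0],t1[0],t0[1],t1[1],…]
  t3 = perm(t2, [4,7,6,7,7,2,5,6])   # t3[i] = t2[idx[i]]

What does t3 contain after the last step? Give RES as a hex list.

RES = [0x0d, 0x90, 0x97, 0x90, 0x90, 0x15, 0x77, 0x97]

  t0: 77 15 0d 97 0d 15 90 9c
  t1: 97 c3 77 90 15 9c 90 9c
  t2: 77 97 15 c3 0d 77 97 90
  t3: 0d 90 97 90 90 15 77 97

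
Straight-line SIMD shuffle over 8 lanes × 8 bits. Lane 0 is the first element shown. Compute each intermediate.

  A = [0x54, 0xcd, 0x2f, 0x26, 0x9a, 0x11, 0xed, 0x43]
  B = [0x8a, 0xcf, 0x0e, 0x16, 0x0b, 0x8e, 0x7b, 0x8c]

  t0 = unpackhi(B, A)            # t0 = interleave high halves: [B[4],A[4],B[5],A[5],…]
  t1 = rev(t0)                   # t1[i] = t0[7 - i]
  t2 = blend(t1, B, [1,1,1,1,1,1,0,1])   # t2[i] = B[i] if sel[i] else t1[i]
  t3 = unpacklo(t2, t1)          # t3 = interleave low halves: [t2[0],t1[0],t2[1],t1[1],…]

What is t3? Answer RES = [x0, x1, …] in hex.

RES = [ 0x8a  0x43  0xcf  0x8c  0x0e  0xed  0x16  0x7b ]

t0 = [0x0b, 0x9a, 0x8e, 0x11, 0x7b, 0xed, 0x8c, 0x43]
t1 = [0x43, 0x8c, 0xed, 0x7b, 0x11, 0x8e, 0x9a, 0x0b]
t2 = [0x8a, 0xcf, 0x0e, 0x16, 0x0b, 0x8e, 0x9a, 0x8c]
t3 = [0x8a, 0x43, 0xcf, 0x8c, 0x0e, 0xed, 0x16, 0x7b]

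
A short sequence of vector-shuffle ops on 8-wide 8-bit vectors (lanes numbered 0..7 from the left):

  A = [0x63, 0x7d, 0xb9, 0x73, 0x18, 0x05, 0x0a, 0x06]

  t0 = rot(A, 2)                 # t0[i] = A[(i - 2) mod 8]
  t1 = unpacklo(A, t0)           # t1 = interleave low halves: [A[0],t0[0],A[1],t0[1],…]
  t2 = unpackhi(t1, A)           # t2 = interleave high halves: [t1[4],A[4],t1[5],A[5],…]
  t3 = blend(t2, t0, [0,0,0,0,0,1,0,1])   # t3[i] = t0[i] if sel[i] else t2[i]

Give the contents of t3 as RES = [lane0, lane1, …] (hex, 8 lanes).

RES = [ 0xb9  0x18  0x63  0x05  0x73  0x73  0x7d  0x05 ]

→ t0 |0a|06|63|7d|b9|73|18|05|
→ t1 |63|0a|7d|06|b9|63|73|7d|
→ t2 |b9|18|63|05|73|0a|7d|06|
→ t3 |b9|18|63|05|73|73|7d|05|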